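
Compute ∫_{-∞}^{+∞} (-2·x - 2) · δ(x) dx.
-2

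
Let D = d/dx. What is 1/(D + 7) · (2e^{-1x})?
\frac{e^{- x}}{3}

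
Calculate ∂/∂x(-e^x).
- e^{x}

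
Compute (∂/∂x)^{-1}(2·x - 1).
x^{2} - x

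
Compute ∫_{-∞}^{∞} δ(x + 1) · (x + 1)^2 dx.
0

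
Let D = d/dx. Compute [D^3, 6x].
18D^{2}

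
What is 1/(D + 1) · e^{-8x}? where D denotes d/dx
- \frac{e^{- 8 x}}{7}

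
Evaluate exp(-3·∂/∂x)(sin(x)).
\sin{\left(x - 3 \right)}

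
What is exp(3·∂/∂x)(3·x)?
3 x + 9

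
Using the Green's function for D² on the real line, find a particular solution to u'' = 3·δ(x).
\frac{3|x|}{2}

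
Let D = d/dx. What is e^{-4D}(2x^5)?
2 x^{5} - 40 x^{4} + 320 x^{3} - 1280 x^{2} + 2560 x - 2048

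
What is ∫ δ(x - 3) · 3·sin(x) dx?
3 \sin{\left(3 \right)}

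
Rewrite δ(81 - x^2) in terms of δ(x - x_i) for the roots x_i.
\frac{\delta(x - 9) + \delta(x + 9)}{18}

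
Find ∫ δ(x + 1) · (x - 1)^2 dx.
4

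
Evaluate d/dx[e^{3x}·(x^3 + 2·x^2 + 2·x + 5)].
\left(3 x^{3} + 9 x^{2} + 10 x + 17\right) e^{3 x}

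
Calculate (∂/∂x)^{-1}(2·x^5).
\frac{x^{6}}{3}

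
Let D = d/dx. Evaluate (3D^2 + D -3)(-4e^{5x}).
- 308 e^{5 x}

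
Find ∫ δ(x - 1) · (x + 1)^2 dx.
4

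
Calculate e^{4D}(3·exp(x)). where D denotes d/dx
3 e^{x + 4}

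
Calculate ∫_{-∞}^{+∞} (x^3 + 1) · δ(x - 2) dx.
9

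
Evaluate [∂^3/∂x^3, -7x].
-21\frac{d^{2}}{dx^{2}}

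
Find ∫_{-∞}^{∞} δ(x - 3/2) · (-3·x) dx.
- \frac{9}{2}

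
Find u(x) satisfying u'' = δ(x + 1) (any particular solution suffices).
\frac{|x + 1|}{2}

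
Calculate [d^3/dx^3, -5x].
-15\frac{d^{2}}{dx^{2}}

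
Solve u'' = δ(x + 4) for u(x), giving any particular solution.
\frac{|x + 4|}{2}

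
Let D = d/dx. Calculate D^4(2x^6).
720 x^{2}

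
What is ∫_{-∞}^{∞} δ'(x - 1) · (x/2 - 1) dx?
- \frac{1}{2}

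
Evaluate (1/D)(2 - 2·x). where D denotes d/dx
- x^{2} + 2 x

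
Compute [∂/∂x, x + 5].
1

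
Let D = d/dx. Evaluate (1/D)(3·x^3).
\frac{3 x^{4}}{4}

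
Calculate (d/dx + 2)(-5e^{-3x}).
5 e^{- 3 x}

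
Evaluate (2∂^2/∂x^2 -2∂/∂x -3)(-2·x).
6 x + 4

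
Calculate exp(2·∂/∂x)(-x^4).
- x^{4} - 8 x^{3} - 24 x^{2} - 32 x - 16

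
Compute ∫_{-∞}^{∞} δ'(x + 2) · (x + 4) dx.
-1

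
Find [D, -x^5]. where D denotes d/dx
- 5 x^{4}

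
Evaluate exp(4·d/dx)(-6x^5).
- 6 x^{5} - 120 x^{4} - 960 x^{3} - 3840 x^{2} - 7680 x - 6144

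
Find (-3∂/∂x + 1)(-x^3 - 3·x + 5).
- x^{3} + 9 x^{2} - 3 x + 14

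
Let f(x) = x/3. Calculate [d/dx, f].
\frac{1}{3}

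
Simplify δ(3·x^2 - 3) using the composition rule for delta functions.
\frac{\delta(x - 1) + \delta(x + 1)}{6}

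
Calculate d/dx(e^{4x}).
4 e^{4 x}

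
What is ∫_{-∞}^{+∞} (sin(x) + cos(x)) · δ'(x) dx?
-1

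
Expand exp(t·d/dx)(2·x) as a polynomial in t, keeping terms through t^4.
2 t + 2 x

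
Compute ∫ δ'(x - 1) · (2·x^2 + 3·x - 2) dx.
-7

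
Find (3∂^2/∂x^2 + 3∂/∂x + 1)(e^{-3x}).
19 e^{- 3 x}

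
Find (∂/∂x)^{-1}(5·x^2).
\frac{5 x^{3}}{3}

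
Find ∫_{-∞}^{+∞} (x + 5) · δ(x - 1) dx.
6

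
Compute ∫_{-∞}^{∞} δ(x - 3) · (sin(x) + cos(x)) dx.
\cos{\left(3 \right)} + \sin{\left(3 \right)}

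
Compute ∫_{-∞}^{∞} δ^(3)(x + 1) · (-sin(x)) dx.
- \cos{\left(1 \right)}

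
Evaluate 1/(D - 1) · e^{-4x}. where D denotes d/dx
- \frac{e^{- 4 x}}{5}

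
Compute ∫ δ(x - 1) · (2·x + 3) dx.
5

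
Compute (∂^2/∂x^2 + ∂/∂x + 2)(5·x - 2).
10 x + 1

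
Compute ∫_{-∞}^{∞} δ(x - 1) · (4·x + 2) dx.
6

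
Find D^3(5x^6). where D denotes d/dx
600 x^{3}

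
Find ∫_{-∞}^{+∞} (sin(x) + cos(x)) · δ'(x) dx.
-1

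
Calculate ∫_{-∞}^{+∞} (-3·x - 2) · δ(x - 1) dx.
-5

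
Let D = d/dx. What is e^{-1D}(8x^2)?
8 x^{2} - 16 x + 8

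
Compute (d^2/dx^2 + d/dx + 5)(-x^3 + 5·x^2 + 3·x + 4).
- 5 x^{3} + 22 x^{2} + 19 x + 33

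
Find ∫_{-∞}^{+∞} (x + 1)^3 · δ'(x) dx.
-3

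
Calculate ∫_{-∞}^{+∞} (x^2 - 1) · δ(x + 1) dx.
0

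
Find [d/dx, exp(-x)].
- e^{- x}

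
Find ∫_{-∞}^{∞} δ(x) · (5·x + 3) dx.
3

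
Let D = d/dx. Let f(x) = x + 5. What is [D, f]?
1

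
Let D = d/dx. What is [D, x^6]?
6 x^{5}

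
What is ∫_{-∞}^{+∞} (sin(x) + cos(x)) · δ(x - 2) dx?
\cos{\left(2 \right)} + \sin{\left(2 \right)}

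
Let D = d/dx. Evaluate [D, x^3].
3 x^{2}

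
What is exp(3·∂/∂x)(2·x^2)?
2 x^{2} + 12 x + 18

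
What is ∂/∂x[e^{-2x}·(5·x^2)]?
10 x \left(1 - x\right) e^{- 2 x}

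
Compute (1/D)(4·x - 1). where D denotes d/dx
2 x^{2} - x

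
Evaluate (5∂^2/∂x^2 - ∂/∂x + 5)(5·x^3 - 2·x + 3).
25 x^{3} - 15 x^{2} + 140 x + 17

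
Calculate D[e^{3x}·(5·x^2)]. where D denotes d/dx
5 x \left(3 x + 2\right) e^{3 x}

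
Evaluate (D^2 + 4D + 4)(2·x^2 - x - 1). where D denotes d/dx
8 x^{2} + 12 x - 4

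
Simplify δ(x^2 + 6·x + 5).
\frac{\delta(x + 5) + \delta(x + 1)}{4}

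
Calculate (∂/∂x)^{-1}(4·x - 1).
2 x^{2} - x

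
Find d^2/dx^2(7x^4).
84 x^{2}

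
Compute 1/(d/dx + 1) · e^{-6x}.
- \frac{e^{- 6 x}}{5}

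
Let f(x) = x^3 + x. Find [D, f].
3 x^{2} + 1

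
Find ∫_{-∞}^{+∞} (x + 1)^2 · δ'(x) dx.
-2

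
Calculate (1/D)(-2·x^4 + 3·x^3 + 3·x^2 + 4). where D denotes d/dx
- \frac{2 x^{5}}{5} + \frac{3 x^{4}}{4} + x^{3} + 4 x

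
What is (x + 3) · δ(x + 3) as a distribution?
0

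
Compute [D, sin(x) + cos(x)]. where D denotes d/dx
- \sin{\left(x \right)} + \cos{\left(x \right)}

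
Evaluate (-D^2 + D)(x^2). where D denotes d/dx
2 x - 2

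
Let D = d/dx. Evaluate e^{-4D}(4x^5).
4 x^{5} - 80 x^{4} + 640 x^{3} - 2560 x^{2} + 5120 x - 4096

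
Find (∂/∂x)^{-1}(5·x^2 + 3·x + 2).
\frac{5 x^{3}}{3} + \frac{3 x^{2}}{2} + 2 x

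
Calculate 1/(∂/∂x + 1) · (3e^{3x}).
\frac{3 e^{3 x}}{4}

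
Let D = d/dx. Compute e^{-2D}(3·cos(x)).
3 \cos{\left(x - 2 \right)}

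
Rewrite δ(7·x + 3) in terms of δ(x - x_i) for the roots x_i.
\frac{\delta(x + 3/7)}{7}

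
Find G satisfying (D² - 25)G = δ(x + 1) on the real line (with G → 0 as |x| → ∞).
-\frac{e^{-5|x + 1|}}{10}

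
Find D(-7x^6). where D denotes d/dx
- 42 x^{5}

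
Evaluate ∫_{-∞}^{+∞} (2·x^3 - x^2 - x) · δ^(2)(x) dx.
-2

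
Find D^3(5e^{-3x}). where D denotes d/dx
- 135 e^{- 3 x}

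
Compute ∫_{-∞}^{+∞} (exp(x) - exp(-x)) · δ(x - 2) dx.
2 \sinh{\left(2 \right)}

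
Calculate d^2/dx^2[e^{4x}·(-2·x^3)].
- 4 x \left(8 x^{2} + 12 x + 3\right) e^{4 x}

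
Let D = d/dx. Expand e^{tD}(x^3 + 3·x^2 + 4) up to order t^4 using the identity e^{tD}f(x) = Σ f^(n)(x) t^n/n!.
t^{3} + 3 t^{2} \left(x + 1\right) + 3 t x \left(x + 2\right) + x^{3} + 3 x^{2} + 4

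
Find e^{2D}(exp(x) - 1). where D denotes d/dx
e^{x + 2} - 1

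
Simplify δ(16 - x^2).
\frac{\delta(x - 4) + \delta(x + 4)}{8}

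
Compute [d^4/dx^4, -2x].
-8\frac{d^{3}}{dx^{3}}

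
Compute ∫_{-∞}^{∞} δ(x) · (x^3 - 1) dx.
-1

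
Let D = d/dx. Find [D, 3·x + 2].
3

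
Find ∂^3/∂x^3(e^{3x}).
27 e^{3 x}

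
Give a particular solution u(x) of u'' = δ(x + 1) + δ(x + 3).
\frac{|x + 1|}{2} + \frac{|x + 3|}{2}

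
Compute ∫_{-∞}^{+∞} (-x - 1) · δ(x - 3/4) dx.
- \frac{7}{4}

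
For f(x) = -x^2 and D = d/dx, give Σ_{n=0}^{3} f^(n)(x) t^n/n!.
- t^{2} - 2 t x - x^{2}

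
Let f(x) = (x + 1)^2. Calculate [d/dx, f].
2 x + 2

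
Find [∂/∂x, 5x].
5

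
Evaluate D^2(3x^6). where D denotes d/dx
90 x^{4}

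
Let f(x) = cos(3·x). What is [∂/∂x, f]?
- 3 \sin{\left(3 x \right)}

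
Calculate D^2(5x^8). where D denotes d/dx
280 x^{6}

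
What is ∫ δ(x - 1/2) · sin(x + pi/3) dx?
\sin{\left(\frac{1}{2} + \frac{\pi}{3} \right)}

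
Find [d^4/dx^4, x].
4\frac{d^{3}}{dx^{3}}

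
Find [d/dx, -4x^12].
- 48 x^{11}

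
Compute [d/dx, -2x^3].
- 6 x^{2}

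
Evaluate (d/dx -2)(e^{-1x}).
- 3 e^{- x}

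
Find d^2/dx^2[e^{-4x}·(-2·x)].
16 \left(1 - 2 x\right) e^{- 4 x}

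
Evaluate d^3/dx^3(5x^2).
0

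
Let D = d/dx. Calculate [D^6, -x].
-6D^{5}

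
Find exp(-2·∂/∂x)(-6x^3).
- 6 x^{3} + 36 x^{2} - 72 x + 48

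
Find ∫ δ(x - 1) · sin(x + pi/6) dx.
\sin{\left(\frac{\pi}{6} + 1 \right)}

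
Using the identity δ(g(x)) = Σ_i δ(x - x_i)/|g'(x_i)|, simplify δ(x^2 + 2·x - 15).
\frac{\delta(x + 5) + \delta(x - 3)}{8}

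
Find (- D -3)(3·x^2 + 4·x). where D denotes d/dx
- 9 x^{2} - 18 x - 4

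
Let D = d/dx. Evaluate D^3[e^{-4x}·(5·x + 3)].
16 \left(3 - 20 x\right) e^{- 4 x}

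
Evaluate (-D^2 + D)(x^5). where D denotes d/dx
5 x^{3} \left(x - 4\right)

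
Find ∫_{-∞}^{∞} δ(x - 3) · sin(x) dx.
\sin{\left(3 \right)}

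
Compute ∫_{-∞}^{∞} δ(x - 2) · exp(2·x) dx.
e^{4}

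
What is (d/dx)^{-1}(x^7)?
\frac{x^{8}}{8}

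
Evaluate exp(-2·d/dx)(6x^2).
6 x^{2} - 24 x + 24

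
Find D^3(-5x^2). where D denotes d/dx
0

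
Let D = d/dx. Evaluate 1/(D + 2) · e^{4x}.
\frac{e^{4 x}}{6}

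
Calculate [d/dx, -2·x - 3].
-2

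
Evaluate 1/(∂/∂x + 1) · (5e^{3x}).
\frac{5 e^{3 x}}{4}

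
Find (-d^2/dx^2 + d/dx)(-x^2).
2 - 2 x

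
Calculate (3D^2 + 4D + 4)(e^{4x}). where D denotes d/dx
68 e^{4 x}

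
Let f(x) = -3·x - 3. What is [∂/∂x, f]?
-3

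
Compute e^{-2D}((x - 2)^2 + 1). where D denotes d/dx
x^{2} - 8 x + 17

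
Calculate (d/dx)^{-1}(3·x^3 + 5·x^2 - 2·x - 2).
\frac{3 x^{4}}{4} + \frac{5 x^{3}}{3} - x^{2} - 2 x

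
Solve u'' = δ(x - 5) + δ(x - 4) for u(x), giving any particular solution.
\frac{|x - 5|}{2} + \frac{|x - 4|}{2}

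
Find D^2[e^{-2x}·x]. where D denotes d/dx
4 \left(x - 1\right) e^{- 2 x}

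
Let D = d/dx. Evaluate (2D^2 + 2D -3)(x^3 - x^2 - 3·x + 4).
- 3 x^{3} + 9 x^{2} + 17 x - 22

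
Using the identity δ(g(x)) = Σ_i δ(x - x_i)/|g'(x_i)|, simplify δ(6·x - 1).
\frac{\delta(x - 1/6)}{6}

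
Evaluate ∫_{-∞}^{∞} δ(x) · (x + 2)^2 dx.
4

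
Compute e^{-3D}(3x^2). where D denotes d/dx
3 x^{2} - 18 x + 27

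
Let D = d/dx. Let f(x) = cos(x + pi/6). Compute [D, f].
- \sin{\left(x + \frac{\pi}{6} \right)}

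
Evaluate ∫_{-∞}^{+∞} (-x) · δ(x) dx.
0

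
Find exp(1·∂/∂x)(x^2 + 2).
x^{2} + 2 x + 3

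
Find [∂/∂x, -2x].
-2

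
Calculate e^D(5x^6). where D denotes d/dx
5 x^{6} + 30 x^{5} + 75 x^{4} + 100 x^{3} + 75 x^{2} + 30 x + 5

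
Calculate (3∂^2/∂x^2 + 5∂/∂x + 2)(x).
2 x + 5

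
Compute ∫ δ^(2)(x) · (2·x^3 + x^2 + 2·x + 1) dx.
2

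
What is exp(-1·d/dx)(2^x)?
2^{x - 1}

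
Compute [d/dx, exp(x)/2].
\frac{e^{x}}{2}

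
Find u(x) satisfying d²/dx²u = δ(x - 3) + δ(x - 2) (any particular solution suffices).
\frac{|x - 3|}{2} + \frac{|x - 2|}{2}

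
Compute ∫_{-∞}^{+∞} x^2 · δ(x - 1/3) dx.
\frac{1}{9}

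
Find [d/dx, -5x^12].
- 60 x^{11}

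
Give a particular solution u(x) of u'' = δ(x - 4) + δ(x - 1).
\frac{|x - 4|}{2} + \frac{|x - 1|}{2}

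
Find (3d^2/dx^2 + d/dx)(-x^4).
4 x^{2} \left(- x - 9\right)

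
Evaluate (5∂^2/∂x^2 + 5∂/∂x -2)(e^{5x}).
148 e^{5 x}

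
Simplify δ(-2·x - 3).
\frac{\delta(x + 3/2)}{2}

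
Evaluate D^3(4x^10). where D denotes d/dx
2880 x^{7}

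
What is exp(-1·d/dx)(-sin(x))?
- \sin{\left(x - 1 \right)}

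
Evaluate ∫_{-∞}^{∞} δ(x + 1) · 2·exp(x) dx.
\frac{2}{e}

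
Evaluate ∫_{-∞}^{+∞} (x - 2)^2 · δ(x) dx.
4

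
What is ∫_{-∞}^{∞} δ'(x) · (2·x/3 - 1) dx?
- \frac{2}{3}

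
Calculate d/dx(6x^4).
24 x^{3}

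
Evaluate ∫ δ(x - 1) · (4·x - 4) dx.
0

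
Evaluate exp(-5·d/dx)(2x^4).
2 x^{4} - 40 x^{3} + 300 x^{2} - 1000 x + 1250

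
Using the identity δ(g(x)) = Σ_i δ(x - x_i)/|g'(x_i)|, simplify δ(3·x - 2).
\frac{\delta(x - 2/3)}{3}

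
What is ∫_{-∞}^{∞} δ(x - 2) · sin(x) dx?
\sin{\left(2 \right)}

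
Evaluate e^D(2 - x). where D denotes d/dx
1 - x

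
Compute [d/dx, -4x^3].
- 12 x^{2}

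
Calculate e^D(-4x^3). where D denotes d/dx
- 4 x^{3} - 12 x^{2} - 12 x - 4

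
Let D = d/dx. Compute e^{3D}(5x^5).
5 x^{5} + 75 x^{4} + 450 x^{3} + 1350 x^{2} + 2025 x + 1215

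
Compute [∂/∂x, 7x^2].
14 x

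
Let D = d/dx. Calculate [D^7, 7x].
49D^{6}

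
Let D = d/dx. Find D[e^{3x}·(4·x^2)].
4 x \left(3 x + 2\right) e^{3 x}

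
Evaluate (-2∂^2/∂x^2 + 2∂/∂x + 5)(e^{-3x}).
- 19 e^{- 3 x}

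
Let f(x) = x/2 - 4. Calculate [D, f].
\frac{1}{2}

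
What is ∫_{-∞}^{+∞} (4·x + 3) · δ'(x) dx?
-4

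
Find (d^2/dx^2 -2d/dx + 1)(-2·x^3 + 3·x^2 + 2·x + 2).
- 2 x^{3} + 15 x^{2} - 22 x + 4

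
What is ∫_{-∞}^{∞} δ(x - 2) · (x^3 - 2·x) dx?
4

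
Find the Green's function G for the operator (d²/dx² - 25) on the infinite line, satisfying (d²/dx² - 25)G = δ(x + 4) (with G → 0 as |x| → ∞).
-\frac{e^{-5|x + 4|}}{10}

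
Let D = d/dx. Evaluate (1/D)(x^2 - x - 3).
\frac{x^{3}}{3} - \frac{x^{2}}{2} - 3 x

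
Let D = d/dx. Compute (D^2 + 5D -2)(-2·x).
4 x - 10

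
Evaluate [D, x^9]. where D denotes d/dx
9 x^{8}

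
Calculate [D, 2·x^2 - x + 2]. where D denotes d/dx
4 x - 1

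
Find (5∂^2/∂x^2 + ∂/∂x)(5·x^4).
20 x^{2} \left(x + 15\right)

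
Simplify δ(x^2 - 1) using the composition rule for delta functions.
\frac{\delta(x - 1) + \delta(x + 1)}{2}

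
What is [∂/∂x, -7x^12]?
- 84 x^{11}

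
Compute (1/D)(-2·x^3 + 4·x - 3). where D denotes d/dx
- \frac{x^{4}}{2} + 2 x^{2} - 3 x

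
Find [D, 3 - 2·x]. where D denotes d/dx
-2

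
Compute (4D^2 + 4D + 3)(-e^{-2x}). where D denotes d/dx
- 11 e^{- 2 x}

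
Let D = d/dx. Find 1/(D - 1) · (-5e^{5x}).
- \frac{5 e^{5 x}}{4}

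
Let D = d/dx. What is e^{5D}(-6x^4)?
- 6 x^{4} - 120 x^{3} - 900 x^{2} - 3000 x - 3750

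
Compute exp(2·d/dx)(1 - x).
- x - 1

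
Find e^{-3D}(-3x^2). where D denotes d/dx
- 3 x^{2} + 18 x - 27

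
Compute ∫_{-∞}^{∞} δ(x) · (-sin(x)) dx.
0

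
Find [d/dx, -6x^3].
- 18 x^{2}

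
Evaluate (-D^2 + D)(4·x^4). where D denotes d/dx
16 x^{2} \left(x - 3\right)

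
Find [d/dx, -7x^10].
- 70 x^{9}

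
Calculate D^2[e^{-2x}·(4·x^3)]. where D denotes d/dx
8 x \left(2 x^{2} - 6 x + 3\right) e^{- 2 x}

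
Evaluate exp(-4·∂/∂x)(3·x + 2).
3 x - 10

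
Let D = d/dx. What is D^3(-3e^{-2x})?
24 e^{- 2 x}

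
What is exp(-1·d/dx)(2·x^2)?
2 x^{2} - 4 x + 2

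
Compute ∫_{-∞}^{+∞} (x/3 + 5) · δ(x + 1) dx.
\frac{14}{3}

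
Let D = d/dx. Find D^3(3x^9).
1512 x^{6}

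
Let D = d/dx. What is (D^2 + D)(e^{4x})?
20 e^{4 x}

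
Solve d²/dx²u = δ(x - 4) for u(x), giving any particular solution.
\frac{|x - 4|}{2}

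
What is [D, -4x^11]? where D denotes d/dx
- 44 x^{10}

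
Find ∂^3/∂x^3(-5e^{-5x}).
625 e^{- 5 x}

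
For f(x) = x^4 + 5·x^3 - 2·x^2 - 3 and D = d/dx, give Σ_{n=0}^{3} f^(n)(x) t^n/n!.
t^{3} \left(4 x + 5\right) + t^{2} \left(6 x^{2} + 15 x - 2\right) + t x \left(4 x^{2} + 15 x - 4\right) + x^{4} + 5 x^{3} - 2 x^{2} - 3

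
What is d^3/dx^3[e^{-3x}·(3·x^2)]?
27 \left(- 3 x^{2} + 6 x - 2\right) e^{- 3 x}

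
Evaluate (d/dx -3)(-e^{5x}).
- 2 e^{5 x}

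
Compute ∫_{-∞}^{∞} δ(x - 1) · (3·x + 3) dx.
6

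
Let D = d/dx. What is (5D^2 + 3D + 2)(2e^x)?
20 e^{x}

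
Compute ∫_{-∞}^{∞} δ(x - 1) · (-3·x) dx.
-3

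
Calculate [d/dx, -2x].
-2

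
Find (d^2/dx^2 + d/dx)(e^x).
2 e^{x}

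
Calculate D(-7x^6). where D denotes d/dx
- 42 x^{5}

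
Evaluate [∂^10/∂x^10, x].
10\frac{d^{9}}{dx^{9}}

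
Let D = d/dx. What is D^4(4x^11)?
31680 x^{7}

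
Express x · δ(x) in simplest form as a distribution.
0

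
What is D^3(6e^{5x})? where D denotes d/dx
750 e^{5 x}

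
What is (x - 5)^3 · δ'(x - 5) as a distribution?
0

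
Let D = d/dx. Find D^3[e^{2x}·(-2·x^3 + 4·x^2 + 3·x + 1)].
\left(- 16 x^{3} - 40 x^{2} + 48 x + 80\right) e^{2 x}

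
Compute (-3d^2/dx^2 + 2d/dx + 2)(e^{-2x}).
- 14 e^{- 2 x}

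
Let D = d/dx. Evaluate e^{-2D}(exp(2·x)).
e^{2 x - 4}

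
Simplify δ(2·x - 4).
\frac{\delta(x - 2)}{2}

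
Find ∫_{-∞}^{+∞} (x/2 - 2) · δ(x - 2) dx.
-1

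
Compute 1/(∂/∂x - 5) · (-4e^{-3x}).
\frac{e^{- 3 x}}{2}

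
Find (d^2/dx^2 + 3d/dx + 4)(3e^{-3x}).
12 e^{- 3 x}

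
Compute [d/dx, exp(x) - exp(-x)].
2 \cosh{\left(x \right)}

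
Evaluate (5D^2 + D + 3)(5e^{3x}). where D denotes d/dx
255 e^{3 x}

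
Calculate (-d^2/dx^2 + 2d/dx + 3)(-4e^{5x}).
48 e^{5 x}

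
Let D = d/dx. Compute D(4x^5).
20 x^{4}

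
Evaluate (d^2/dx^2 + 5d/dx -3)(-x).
3 x - 5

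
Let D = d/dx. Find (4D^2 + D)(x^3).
3 x \left(x + 8\right)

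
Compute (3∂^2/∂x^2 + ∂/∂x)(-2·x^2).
- 4 x - 12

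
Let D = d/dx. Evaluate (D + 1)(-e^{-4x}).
3 e^{- 4 x}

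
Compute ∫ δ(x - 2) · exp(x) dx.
e^{2}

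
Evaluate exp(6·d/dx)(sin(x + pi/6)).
\sin{\left(x + \frac{\pi}{6} + 6 \right)}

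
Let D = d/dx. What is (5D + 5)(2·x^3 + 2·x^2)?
10 x \left(x^{2} + 4 x + 2\right)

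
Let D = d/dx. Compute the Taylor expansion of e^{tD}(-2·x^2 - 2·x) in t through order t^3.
- 2 t^{2} - 2 t \left(2 x + 1\right) - 2 x^{2} - 2 x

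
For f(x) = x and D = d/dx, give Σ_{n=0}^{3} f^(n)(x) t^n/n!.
t + x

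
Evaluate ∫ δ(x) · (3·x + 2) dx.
2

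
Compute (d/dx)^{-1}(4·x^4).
\frac{4 x^{5}}{5}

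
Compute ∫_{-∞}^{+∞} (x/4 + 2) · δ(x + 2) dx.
\frac{3}{2}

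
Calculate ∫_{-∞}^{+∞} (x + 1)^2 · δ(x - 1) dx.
4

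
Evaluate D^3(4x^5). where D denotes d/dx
240 x^{2}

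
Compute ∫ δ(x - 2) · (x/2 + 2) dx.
3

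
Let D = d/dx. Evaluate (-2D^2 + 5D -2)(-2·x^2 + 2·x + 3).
4 x^{2} - 24 x + 12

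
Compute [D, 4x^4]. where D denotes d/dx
16 x^{3}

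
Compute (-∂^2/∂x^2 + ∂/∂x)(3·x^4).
12 x^{2} \left(x - 3\right)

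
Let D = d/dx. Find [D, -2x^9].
- 18 x^{8}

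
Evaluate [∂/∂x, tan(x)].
\frac{1}{\cos^{2}{\left(x \right)}}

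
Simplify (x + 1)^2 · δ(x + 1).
0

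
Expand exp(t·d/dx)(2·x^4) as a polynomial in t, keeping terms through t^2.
2 x^{2} \left(6 t^{2} + 4 t x + x^{2}\right)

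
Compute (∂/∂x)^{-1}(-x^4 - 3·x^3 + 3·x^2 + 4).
- \frac{x^{5}}{5} - \frac{3 x^{4}}{4} + x^{3} + 4 x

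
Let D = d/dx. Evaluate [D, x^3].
3 x^{2}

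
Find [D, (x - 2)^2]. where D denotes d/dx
2 x - 4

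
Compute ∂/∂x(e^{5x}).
5 e^{5 x}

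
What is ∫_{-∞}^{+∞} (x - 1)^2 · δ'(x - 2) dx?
-2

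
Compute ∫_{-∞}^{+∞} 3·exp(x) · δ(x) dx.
3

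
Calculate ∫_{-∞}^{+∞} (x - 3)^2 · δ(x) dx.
9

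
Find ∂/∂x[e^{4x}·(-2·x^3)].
x^{2} \left(- 8 x - 6\right) e^{4 x}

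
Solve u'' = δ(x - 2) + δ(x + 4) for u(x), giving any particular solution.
\frac{|x - 2|}{2} + \frac{|x + 4|}{2}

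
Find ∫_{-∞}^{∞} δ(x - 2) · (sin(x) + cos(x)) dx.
\cos{\left(2 \right)} + \sin{\left(2 \right)}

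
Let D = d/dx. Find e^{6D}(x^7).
x^{7} + 42 x^{6} + 756 x^{5} + 7560 x^{4} + 45360 x^{3} + 163296 x^{2} + 326592 x + 279936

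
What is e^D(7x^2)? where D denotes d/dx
7 x^{2} + 14 x + 7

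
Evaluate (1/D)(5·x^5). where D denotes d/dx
\frac{5 x^{6}}{6}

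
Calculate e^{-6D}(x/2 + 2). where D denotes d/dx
\frac{x}{2} - 1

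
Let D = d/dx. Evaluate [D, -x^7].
- 7 x^{6}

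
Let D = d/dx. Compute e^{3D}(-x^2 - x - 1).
- x^{2} - 7 x - 13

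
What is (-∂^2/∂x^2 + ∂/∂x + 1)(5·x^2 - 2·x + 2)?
5 x^{2} + 8 x - 10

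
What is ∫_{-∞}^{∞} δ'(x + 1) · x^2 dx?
2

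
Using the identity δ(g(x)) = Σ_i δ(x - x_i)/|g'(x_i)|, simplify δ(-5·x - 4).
\frac{\delta(x + 4/5)}{5}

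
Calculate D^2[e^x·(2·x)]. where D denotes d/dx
2 \left(x + 2\right) e^{x}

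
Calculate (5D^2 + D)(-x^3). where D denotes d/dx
3 x \left(- x - 10\right)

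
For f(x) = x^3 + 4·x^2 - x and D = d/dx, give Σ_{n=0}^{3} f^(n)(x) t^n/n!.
t^{3} + t^{2} \left(3 x + 4\right) + t \left(3 x^{2} + 8 x - 1\right) + x^{3} + 4 x^{2} - x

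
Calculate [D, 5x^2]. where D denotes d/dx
10 x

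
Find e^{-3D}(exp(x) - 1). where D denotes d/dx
e^{x - 3} - 1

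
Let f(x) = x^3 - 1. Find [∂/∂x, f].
3 x^{2}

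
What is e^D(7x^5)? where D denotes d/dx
7 x^{5} + 35 x^{4} + 70 x^{3} + 70 x^{2} + 35 x + 7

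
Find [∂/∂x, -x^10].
- 10 x^{9}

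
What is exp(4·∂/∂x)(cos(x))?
\cos{\left(x + 4 \right)}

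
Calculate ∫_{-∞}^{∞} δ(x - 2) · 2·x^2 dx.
8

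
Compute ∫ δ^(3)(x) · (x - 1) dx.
0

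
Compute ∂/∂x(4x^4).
16 x^{3}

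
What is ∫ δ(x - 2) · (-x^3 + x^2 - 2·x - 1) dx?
-9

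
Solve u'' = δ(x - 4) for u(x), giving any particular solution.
\frac{|x - 4|}{2}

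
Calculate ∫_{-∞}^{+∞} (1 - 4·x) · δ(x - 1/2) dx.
-1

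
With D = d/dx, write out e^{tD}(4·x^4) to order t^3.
4 x \left(4 t^{3} + 6 t^{2} x + 4 t x^{2} + x^{3}\right)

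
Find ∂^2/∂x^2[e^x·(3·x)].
3 \left(x + 2\right) e^{x}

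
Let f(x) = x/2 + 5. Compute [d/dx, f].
\frac{1}{2}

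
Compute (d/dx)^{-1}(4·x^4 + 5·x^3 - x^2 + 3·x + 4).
\frac{4 x^{5}}{5} + \frac{5 x^{4}}{4} - \frac{x^{3}}{3} + \frac{3 x^{2}}{2} + 4 x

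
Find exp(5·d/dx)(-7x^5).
- 7 x^{5} - 175 x^{4} - 1750 x^{3} - 8750 x^{2} - 21875 x - 21875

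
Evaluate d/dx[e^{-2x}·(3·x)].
3 \left(1 - 2 x\right) e^{- 2 x}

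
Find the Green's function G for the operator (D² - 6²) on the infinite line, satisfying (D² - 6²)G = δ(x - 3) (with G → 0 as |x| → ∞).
-\frac{e^{-6|x - 3|}}{12}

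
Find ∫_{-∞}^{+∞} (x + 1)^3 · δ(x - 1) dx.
8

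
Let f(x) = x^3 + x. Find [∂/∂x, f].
3 x^{2} + 1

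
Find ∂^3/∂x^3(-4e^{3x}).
- 108 e^{3 x}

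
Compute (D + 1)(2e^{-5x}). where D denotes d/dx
- 8 e^{- 5 x}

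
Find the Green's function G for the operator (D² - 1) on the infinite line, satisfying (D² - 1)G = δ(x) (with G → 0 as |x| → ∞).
-\frac{e^{-|x|}}{2}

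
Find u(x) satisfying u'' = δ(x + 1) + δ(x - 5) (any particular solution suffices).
\frac{|x + 1|}{2} + \frac{|x - 5|}{2}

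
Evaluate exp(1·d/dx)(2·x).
2 x + 2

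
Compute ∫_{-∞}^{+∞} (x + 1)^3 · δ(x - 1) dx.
8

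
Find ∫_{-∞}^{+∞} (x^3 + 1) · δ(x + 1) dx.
0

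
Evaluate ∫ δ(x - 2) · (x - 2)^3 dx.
0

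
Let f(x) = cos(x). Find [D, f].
- \sin{\left(x \right)}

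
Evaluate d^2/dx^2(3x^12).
396 x^{10}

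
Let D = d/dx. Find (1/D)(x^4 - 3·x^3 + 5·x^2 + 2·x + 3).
\frac{x^{5}}{5} - \frac{3 x^{4}}{4} + \frac{5 x^{3}}{3} + x^{2} + 3 x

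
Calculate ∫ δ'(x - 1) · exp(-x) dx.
e^{-1}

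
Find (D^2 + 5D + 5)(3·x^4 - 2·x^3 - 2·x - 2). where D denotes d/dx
15 x^{4} + 50 x^{3} + 6 x^{2} - 22 x - 20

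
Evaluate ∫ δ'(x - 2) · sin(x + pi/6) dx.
- \cos{\left(\frac{\pi}{6} + 2 \right)}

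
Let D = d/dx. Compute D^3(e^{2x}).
8 e^{2 x}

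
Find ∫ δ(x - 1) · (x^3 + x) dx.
2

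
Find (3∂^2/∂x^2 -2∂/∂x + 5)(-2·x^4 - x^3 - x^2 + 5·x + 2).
- 10 x^{4} + 11 x^{3} - 71 x^{2} + 11 x - 6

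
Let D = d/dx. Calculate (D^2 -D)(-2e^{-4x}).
- 40 e^{- 4 x}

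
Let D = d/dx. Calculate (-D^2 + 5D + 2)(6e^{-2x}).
- 72 e^{- 2 x}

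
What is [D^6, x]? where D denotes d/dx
6D^{5}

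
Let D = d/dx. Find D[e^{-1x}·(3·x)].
3 \left(1 - x\right) e^{- x}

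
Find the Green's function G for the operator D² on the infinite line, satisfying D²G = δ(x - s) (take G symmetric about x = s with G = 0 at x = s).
\frac{|x - s|}{2}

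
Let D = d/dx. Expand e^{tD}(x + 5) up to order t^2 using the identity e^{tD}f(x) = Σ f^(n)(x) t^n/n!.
t + x + 5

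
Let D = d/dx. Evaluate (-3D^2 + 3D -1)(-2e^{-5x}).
182 e^{- 5 x}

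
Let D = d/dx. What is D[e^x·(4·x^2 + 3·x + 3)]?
\left(4 x^{2} + 11 x + 6\right) e^{x}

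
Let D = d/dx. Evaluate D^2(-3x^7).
- 126 x^{5}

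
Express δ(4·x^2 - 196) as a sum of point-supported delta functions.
\frac{\delta(x - 7) + \delta(x + 7)}{56}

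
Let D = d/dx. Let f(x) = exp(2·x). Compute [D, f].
2 e^{2 x}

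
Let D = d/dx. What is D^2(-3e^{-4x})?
- 48 e^{- 4 x}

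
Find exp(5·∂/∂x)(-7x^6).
- 7 x^{6} - 210 x^{5} - 2625 x^{4} - 17500 x^{3} - 65625 x^{2} - 131250 x - 109375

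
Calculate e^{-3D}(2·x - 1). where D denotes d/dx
2 x - 7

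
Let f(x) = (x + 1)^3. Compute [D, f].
3 \left(x + 1\right)^{2}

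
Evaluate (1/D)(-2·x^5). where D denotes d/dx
- \frac{x^{6}}{3}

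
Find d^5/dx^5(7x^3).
0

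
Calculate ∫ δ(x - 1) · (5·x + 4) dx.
9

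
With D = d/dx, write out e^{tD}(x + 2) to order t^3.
t + x + 2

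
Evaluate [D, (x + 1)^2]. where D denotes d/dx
2 x + 2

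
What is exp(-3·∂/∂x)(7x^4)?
7 x^{4} - 84 x^{3} + 378 x^{2} - 756 x + 567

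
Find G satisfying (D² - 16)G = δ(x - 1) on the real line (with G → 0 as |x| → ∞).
-\frac{e^{-4|x - 1|}}{8}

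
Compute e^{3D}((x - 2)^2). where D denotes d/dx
x^{2} + 2 x + 1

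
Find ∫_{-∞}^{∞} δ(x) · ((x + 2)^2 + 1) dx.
5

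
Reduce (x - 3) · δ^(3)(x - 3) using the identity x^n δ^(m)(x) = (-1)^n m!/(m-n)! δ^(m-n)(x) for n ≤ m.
-3\delta^{(2)}(x - 3)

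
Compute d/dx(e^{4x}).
4 e^{4 x}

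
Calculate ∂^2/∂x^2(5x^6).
150 x^{4}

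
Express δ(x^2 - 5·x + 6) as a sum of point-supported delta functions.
\frac{\delta(x - 2) + \delta(x - 3)}{1}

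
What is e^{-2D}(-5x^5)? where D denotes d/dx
- 5 x^{5} + 50 x^{4} - 200 x^{3} + 400 x^{2} - 400 x + 160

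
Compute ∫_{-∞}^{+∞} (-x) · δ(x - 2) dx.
-2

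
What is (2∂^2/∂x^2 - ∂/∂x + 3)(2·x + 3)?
6 x + 7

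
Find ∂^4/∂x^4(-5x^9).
- 15120 x^{5}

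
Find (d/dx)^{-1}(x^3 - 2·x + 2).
\frac{x^{4}}{4} - x^{2} + 2 x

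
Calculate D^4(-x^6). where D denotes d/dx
- 360 x^{2}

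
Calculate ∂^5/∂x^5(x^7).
2520 x^{2}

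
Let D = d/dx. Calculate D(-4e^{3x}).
- 12 e^{3 x}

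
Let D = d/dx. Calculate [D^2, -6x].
-12D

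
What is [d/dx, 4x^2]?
8 x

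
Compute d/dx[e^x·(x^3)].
x^{2} \left(x + 3\right) e^{x}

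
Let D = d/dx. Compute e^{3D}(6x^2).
6 x^{2} + 36 x + 54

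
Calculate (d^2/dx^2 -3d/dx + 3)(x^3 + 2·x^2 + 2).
3 x^{3} - 3 x^{2} - 6 x + 10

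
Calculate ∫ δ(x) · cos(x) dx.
1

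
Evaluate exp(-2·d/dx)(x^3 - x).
x^{3} - 6 x^{2} + 11 x - 6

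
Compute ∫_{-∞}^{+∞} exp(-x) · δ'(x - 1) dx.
e^{-1}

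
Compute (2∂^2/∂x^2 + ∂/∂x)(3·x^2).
6 x + 12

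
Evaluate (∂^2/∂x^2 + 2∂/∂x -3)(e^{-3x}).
0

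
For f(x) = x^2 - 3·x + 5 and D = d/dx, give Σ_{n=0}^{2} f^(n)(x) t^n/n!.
t^{2} + t \left(2 x - 3\right) + x^{2} - 3 x + 5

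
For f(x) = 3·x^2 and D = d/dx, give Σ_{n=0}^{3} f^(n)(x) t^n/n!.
3 t^{2} + 6 t x + 3 x^{2}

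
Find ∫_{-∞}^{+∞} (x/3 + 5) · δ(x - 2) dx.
\frac{17}{3}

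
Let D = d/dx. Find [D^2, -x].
-2D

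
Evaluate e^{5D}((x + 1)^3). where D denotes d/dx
x^{3} + 18 x^{2} + 108 x + 216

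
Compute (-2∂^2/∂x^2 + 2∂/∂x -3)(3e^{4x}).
- 81 e^{4 x}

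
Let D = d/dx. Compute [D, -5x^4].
- 20 x^{3}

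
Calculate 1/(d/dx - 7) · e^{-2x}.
- \frac{e^{- 2 x}}{9}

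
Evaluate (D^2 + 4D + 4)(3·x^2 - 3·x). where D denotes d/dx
12 x^{2} + 12 x - 6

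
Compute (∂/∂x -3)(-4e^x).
8 e^{x}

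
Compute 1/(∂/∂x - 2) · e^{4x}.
\frac{e^{4 x}}{2}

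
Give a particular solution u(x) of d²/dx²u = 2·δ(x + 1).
|x + 1|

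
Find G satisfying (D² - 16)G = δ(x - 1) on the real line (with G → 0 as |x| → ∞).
-\frac{e^{-4|x - 1|}}{8}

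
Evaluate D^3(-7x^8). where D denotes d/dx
- 2352 x^{5}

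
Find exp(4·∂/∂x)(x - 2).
x + 2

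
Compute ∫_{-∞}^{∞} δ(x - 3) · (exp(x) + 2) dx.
2 + e^{3}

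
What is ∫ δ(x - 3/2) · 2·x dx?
3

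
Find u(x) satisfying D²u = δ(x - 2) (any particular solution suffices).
\frac{|x - 2|}{2}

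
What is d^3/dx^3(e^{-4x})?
- 64 e^{- 4 x}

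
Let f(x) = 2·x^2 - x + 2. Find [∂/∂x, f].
4 x - 1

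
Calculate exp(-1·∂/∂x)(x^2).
x^{2} - 2 x + 1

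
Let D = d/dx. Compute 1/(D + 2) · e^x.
\frac{e^{x}}{3}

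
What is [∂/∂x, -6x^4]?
- 24 x^{3}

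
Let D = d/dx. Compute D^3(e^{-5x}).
- 125 e^{- 5 x}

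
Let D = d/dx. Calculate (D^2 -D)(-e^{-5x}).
- 30 e^{- 5 x}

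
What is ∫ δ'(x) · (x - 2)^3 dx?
-12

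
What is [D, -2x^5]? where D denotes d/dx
- 10 x^{4}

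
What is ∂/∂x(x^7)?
7 x^{6}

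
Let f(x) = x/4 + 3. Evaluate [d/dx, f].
\frac{1}{4}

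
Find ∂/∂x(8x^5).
40 x^{4}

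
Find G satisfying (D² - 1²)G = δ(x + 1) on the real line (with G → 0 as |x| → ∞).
-\frac{e^{-|x + 1|}}{2}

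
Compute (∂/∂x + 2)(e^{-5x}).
- 3 e^{- 5 x}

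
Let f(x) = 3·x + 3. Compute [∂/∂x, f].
3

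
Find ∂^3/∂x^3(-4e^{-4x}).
256 e^{- 4 x}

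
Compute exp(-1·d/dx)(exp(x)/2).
\frac{e^{x - 1}}{2}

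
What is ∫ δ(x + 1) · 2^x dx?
\frac{1}{2}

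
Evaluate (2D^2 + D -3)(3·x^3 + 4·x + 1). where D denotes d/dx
- 9 x^{3} + 9 x^{2} + 24 x + 1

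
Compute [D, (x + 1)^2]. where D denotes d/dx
2 x + 2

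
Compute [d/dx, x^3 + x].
3 x^{2} + 1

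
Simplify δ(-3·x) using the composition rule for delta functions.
\frac{\delta(x)}{3}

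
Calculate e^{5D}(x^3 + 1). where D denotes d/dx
x^{3} + 15 x^{2} + 75 x + 126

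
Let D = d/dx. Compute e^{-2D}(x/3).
\frac{x}{3} - \frac{2}{3}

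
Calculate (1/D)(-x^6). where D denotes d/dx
- \frac{x^{7}}{7}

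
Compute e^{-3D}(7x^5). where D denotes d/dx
7 x^{5} - 105 x^{4} + 630 x^{3} - 1890 x^{2} + 2835 x - 1701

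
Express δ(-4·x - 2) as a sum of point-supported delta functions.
\frac{\delta(x + 1/2)}{4}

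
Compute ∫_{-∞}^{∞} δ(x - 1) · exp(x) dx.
e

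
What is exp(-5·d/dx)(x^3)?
x^{3} - 15 x^{2} + 75 x - 125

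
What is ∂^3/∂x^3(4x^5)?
240 x^{2}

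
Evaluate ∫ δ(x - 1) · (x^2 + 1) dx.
2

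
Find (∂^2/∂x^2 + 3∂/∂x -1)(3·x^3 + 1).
- 3 x^{3} + 27 x^{2} + 18 x - 1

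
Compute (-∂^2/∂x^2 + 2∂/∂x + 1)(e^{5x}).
- 14 e^{5 x}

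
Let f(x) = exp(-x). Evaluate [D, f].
- e^{- x}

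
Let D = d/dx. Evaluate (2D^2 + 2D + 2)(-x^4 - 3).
- 2 x^{4} - 8 x^{3} - 24 x^{2} - 6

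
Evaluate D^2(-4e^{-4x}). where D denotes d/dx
- 64 e^{- 4 x}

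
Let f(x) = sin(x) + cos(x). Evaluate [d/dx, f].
- \sin{\left(x \right)} + \cos{\left(x \right)}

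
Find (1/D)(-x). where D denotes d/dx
- \frac{x^{2}}{2}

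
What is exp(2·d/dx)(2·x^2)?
2 x^{2} + 8 x + 8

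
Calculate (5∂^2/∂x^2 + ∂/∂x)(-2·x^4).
8 x^{2} \left(- x - 15\right)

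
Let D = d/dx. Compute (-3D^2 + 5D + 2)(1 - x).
- 2 x - 3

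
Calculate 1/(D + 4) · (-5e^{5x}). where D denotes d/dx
- \frac{5 e^{5 x}}{9}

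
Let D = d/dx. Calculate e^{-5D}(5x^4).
5 x^{4} - 100 x^{3} + 750 x^{2} - 2500 x + 3125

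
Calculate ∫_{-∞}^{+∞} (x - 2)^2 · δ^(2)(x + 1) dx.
2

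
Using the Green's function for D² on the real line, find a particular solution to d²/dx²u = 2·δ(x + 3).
|x + 3|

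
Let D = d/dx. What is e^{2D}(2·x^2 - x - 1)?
2 x^{2} + 7 x + 5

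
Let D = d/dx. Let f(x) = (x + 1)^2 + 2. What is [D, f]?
2 x + 2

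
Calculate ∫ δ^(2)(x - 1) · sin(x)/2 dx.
- \frac{\sin{\left(1 \right)}}{2}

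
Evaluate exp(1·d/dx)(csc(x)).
\csc{\left(x + 1 \right)}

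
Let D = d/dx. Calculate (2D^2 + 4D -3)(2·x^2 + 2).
- 6 x^{2} + 16 x + 2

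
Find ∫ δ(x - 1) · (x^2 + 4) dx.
5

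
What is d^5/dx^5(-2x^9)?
- 30240 x^{4}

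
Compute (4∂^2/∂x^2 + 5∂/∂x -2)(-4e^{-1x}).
12 e^{- x}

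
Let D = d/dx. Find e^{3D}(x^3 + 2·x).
x^{3} + 9 x^{2} + 29 x + 33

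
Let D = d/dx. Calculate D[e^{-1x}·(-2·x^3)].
2 x^{2} \left(x - 3\right) e^{- x}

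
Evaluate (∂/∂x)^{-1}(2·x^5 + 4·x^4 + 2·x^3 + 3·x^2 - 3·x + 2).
\frac{x^{6}}{3} + \frac{4 x^{5}}{5} + \frac{x^{4}}{2} + x^{3} - \frac{3 x^{2}}{2} + 2 x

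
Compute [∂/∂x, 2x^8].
16 x^{7}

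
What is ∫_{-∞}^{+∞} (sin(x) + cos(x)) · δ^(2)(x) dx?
-1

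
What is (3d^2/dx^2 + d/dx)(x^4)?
4 x^{2} \left(x + 9\right)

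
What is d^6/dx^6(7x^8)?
141120 x^{2}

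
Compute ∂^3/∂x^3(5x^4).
120 x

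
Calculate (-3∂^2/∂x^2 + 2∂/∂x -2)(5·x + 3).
4 - 10 x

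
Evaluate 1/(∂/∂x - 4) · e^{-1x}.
- \frac{e^{- x}}{5}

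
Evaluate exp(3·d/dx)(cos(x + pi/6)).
\cos{\left(x + \frac{\pi}{6} + 3 \right)}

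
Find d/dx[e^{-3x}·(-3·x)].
3 \left(3 x - 1\right) e^{- 3 x}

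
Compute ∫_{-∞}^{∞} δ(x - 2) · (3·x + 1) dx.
7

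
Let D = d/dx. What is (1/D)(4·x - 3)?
2 x^{2} - 3 x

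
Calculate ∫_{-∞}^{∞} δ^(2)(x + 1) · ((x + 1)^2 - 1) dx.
2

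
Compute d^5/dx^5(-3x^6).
- 2160 x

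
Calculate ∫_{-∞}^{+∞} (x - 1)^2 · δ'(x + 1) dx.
4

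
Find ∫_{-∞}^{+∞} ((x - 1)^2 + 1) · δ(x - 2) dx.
2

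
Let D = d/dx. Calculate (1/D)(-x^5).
- \frac{x^{6}}{6}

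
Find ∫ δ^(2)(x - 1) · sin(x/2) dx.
- \frac{\sin{\left(\frac{1}{2} \right)}}{4}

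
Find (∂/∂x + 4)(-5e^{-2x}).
- 10 e^{- 2 x}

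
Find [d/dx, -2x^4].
- 8 x^{3}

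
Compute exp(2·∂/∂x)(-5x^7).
- 5 x^{7} - 70 x^{6} - 420 x^{5} - 1400 x^{4} - 2800 x^{3} - 3360 x^{2} - 2240 x - 640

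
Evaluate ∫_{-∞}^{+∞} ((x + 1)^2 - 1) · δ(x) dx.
0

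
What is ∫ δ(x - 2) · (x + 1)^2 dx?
9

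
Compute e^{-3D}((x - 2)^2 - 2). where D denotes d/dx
x^{2} - 10 x + 23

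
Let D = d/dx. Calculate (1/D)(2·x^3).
\frac{x^{4}}{2}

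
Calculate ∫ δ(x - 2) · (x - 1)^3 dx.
1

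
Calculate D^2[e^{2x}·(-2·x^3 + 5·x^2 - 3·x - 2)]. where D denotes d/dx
\left(- 8 x^{3} - 4 x^{2} + 16 x - 10\right) e^{2 x}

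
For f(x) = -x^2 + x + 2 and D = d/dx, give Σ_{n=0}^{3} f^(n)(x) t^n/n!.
- t^{2} - t \left(2 x - 1\right) - x^{2} + x + 2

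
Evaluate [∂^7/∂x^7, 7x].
49\frac{d^{6}}{dx^{6}}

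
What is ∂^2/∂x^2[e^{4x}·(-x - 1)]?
\left(- 16 x - 24\right) e^{4 x}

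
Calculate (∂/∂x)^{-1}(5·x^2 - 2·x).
\frac{5 x^{3}}{3} - x^{2}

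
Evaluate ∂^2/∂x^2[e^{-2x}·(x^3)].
2 x \left(2 x^{2} - 6 x + 3\right) e^{- 2 x}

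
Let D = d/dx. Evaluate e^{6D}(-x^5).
- x^{5} - 30 x^{4} - 360 x^{3} - 2160 x^{2} - 6480 x - 7776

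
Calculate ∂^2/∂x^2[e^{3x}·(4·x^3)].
12 x \left(3 x^{2} + 6 x + 2\right) e^{3 x}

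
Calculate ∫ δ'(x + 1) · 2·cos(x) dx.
- 2 \sin{\left(1 \right)}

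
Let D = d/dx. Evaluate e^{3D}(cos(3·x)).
\cos{\left(3 x + 9 \right)}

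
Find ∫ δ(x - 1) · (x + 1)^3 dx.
8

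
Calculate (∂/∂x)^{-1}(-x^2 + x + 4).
- \frac{x^{3}}{3} + \frac{x^{2}}{2} + 4 x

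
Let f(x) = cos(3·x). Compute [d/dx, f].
- 3 \sin{\left(3 x \right)}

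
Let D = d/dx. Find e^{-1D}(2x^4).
2 x^{4} - 8 x^{3} + 12 x^{2} - 8 x + 2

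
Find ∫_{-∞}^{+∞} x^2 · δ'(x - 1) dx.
-2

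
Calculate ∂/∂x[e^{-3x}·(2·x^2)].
2 x \left(2 - 3 x\right) e^{- 3 x}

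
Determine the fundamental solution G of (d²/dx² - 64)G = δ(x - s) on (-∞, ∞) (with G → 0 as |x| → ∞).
-\frac{e^{-8|x-s|}}{16}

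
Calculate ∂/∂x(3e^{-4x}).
- 12 e^{- 4 x}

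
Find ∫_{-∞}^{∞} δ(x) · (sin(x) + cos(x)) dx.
1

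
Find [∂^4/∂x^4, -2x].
-8\frac{d^{3}}{dx^{3}}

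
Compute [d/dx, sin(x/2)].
\frac{\cos{\left(\frac{x}{2} \right)}}{2}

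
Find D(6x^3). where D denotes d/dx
18 x^{2}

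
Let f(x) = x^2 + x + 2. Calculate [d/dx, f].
2 x + 1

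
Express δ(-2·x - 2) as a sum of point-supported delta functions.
\frac{\delta(x + 1)}{2}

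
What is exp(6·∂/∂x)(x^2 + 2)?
x^{2} + 12 x + 38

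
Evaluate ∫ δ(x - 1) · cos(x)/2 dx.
\frac{\cos{\left(1 \right)}}{2}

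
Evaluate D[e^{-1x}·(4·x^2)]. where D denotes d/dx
4 x \left(2 - x\right) e^{- x}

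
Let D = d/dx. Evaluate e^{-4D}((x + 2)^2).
x^{2} - 4 x + 4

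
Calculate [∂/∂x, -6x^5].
- 30 x^{4}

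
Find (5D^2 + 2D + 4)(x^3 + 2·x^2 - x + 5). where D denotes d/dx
4 x^{3} + 14 x^{2} + 34 x + 38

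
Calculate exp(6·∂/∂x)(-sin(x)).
- \sin{\left(x + 6 \right)}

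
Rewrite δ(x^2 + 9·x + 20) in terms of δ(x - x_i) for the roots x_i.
\frac{\delta(x + 4) + \delta(x + 5)}{1}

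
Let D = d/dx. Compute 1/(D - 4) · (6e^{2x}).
- 3 e^{2 x}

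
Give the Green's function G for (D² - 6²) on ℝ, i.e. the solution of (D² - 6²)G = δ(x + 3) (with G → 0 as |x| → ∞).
-\frac{e^{-6|x + 3|}}{12}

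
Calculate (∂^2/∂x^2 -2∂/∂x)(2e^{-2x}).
16 e^{- 2 x}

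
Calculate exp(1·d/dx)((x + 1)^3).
x^{3} + 6 x^{2} + 12 x + 8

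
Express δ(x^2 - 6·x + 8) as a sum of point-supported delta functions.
\frac{\delta(x - 2) + \delta(x - 4)}{2}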